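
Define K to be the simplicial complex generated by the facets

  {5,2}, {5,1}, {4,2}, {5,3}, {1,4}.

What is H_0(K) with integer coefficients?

Take the total order 1 < 2 < 3 < 4 < 5 on the vertex set. Then K (dimension 1) consists of the simplices:

  0-simplices (5): [1], [2], [3], [4], [5]
  1-simplices (5): [1,4], [1,5], [2,4], [2,5], [3,5]

giving chain groups C_0 ≅ Z^5, C_1 ≅ Z^5.

∂_1: C_1 → C_0 is given by ∂[p,q] = [q] − [p].
The 5×5 boundary matrix has rank 4 and Smith normal form diag(1,1,1,1).

From H_k ≅ ker(∂_k) / im(∂_{k+1}) we obtain:

  H_0: rank C_0 − rank ∂_1 = 5 − 4 = 1, and the invariant factors of ∂_1 are all 1, so H_0 ≅ Z.

H_0 = Z.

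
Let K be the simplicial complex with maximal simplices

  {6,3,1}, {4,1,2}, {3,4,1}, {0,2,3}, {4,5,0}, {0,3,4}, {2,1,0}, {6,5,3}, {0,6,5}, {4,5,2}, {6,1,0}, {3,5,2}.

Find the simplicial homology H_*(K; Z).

H_0 ≅ Z,  H_1 ≅ Z/2Z,  H_2 = 0.

Take the total order 0 < 1 < 2 < 3 < 4 < 5 < 6 on the vertex set. Then K (dimension 2) consists of the simplices:

  0-simplices (7): [0], [1], [2], [3], [4], [5], [6]
  1-simplices (18): [0,1], [0,2], [0,3], [0,4], [0,5], [0,6], [1,2], [1,3], [1,4], [1,6], [2,3], [2,4], [2,5], [3,4], [3,5], [3,6], [4,5], [5,6]
  2-simplices (12): [0,1,2], [0,1,6], [0,2,3], [0,3,4], [0,4,5], [0,5,6], [1,2,4], [1,3,4], [1,3,6], [2,3,5], [2,4,5], [3,5,6]

Hence C_0 ≅ Z^7, C_1 ≅ Z^18, C_2 ≅ Z^12.

Boundary ∂_1: C_1 → C_0 maps an edge to its endpoints' difference, ∂[p,q] = q − p.
This gives a 7×18 integer matrix of rank 6; reducing to Smith normal form yields diagonal entries (1,1,1,1,1,1).

The boundary map ∂_2: C_2 → C_1 sends each 2-simplex [p,q,r] to [q,r] − [p,r] + [p,q]. For instance
  ∂[2,4,5] = [4,5] − [2,5] + [2,4],
  ∂[1,2,4] = [2,4] − [1,4] + [1,2].
The resulting 18×12 matrix has rank 12, and its Smith normal form has invariant factors (1,1,1,1,1,1,1,1,1,1,1,2).

Computing H_k = (kernel of ∂_k) / (image of ∂_{k+1}):

  H_0: rank C_0 − rank ∂_1 = 7 − 6 = 1, and the invariant factors of ∂_1 are all 1, so H_0 ≅ Z.
  H_1: rank ker ∂_1 − rank ∂_2 = (18 − 6) − 12 = 0, and ∂_2 has invariant factor 2 > 1, so H_1 ≅ Z/2Z.
  H_2: rank ker ∂_2 − rank ∂_3 = (12 − 12) − 0 = 0, and there is no ∂_3, so H_2 ≅ 0.

As a check, the Euler characteristic is 7 − 18 + 12 = 1, which agrees with 1 − 0 + 0 = 1.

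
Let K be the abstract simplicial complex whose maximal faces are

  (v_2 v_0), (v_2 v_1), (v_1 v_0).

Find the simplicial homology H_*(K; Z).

H_0 ≅ Z,  H_1 ≅ Z.

Fix the vertex order v_0 < v_1 < v_2 and write every simplex with vertices in increasing order. Then dim K = 1 and the simplices of K are:

  0-simplices (3): [v_0], [v_1], [v_2]
  1-simplices (3): [v_0,v_1], [v_0,v_2], [v_1,v_2]

giving chain groups C_0 ≅ Z^3, C_1 ≅ Z^3.

∂_1: C_1 → C_0 sends each edge [p,q] (with p < q) to q − p.
This gives a 3×3 integer matrix of rank 2; reducing to Smith normal form yields diagonal entries (1,1).

From H_k ≅ ker(∂_k) / im(∂_{k+1}) we obtain:

  H_0: rank C_0 − rank ∂_1 = 3 − 2 = 1, and the invariant factors of ∂_1 are all 1, so H_0 = Z.
  H_1: rank ker ∂_1 − rank ∂_2 = (3 − 2) − 0 = 1, and there is no ∂_2, so H_1 = Z.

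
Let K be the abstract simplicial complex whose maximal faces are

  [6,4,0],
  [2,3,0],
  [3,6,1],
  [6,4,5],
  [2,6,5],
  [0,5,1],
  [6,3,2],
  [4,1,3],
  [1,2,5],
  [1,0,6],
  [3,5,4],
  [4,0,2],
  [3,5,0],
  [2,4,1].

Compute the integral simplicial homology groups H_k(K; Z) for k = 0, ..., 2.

H_0 = Z,  H_1 = Z^2,  H_2 = Z.

Take the total order 0 < 1 < 2 < 3 < 4 < 5 < 6 on the vertex set. Then K (dimension 2) consists of the simplices:

  0-simplices (7): [0], [1], [2], [3], [4], [5], [6]
  1-simplices (21): [0,1], [0,2], [0,3], [0,4], [0,5], [0,6], [1,2], [1,3], [1,4], [1,5], [1,6], [2,3], [2,4], [2,5], [2,6], [3,4], [3,5], [3,6], [4,5], [4,6], [5,6]
  2-simplices (14): [0,1,5], [0,1,6], [0,2,3], [0,2,4], [0,3,5], [0,4,6], [1,2,4], [1,2,5], [1,3,4], [1,3,6], [2,3,6], [2,5,6], [3,4,5], [4,5,6]

Hence C_0 ≅ Z^7, C_1 ≅ Z^21, C_2 ≅ Z^14.

Boundary ∂_1: C_1 → C_0 is given by ∂[p,q] = [q] − [p]. For instance
  ∂[1,2] = [2] − [1].
The resulting 7×21 matrix has rank 6, and its Smith normal form has invariant factors (1,1,1,1,1,1).

The boundary map ∂_2: C_2 → C_1 maps a triangle to the signed sum of its edges. For instance
  ∂[0,1,6] = [1,6] − [0,6] + [0,1],
  ∂[1,3,4] = [3,4] − [1,4] + [1,3].
The resulting 21×14 matrix has rank 13, and its Smith normal form has invariant factors (1,1,1,1,1,1,1,1,1,1,1,1,1).

Computing H_k = (kernel of ∂_k) / (image of ∂_{k+1}):

  H_0: rank C_0 − rank ∂_1 = 7 − 6 = 1, and the invariant factors of ∂_1 are all 1, so H_0 ≅ Z.
  H_1: rank ker ∂_1 − rank ∂_2 = (21 − 6) − 13 = 2, and the invariant factors of ∂_2 are all 1, so H_1 ≅ Z^2.
  H_2: rank ker ∂_2 − rank ∂_3 = (14 − 13) − 0 = 1, and there is no ∂_3, so H_2 ≅ Z.

(K is a triangulation of the torus T^2.)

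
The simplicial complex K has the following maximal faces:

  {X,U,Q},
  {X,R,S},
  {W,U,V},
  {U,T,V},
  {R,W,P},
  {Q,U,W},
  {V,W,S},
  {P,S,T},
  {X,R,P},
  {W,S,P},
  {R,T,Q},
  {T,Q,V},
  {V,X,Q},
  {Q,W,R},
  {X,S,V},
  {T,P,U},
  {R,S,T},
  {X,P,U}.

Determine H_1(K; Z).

Order the vertices as P < Q < R < S < T < U < V < W < X. Listing each simplex with vertices in this order, K has dimension 2 with simplices:

  0-simplices (9): P, Q, R, S, T, U, V, W, X
  1-simplices (27): PR, PS, PT, PU, PW, PX, QR, QT, QU, QV, QW, QX, RS, RT, RW, RX, ST, SV, SW, SX, TU, TV, UV, UW, UX, VW, VX
  2-simplices (18): PRW, PRX, PST, PSW, PTU, PUX, QRT, QRW, QTV, QUW, QUX, QVX, RST, RSX, SVW, SVX, TUV, UVW

Hence C_0 ≅ Z^9, C_1 ≅ Z^27, C_2 ≅ Z^18.

Boundary ∂_1: C_1 → C_0 maps an edge to its endpoints' difference, ∂[p,q] = q − p.
The resulting 9×27 matrix has rank 8, and its Smith normal form has invariant factors (1,1,1,1,1,1,1,1).

The boundary map ∂_2: C_2 → C_1 maps a triangle to the signed sum of its edges. For instance
  ∂QUW = UW − QW + QU,
  ∂PTU = TU − PU + PT.
This gives a 27×18 integer matrix of rank 18; reducing to Smith normal form yields diagonal entries (1,1,1,1,1,1,1,1,1,1,1,1,1,1,1,1,1,2).

From H_k ≅ ker(∂_k) / im(∂_{k+1}) we obtain:

  H_1: rank ker ∂_1 − rank ∂_2 = (27 − 8) − 18 = 1, and ∂_2 has invariant factor 2 > 1, so H_1 = Z ⊕ Z/2.

(K is a triangulation of the Klein bottle.)

H_1 = Z ⊕ Z/2.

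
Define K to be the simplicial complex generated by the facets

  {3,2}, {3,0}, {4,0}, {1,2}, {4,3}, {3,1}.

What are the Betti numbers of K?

We work with the vertex ordering 0 < 1 < 2 < 3 < 4. The simplices of K, each written with vertices in increasing order, are:

  0-simplices (5): [0], [1], [2], [3], [4]
  1-simplices (6): [0,3], [0,4], [1,2], [1,3], [2,3], [3,4]

Hence C_0 ≅ Z^5, C_1 ≅ Z^6.

Boundary ∂_1: C_1 → C_0 maps an edge to its endpoints' difference, ∂[p,q] = q − p. For instance
  ∂[3,4] = [4] − [3].
The resulting 5×6 matrix has rank 4, and its Smith normal form has invariant factors (1,1,1,1).

From H_k ≅ ker(∂_k) / im(∂_{k+1}) we obtain:

  H_0: rank C_0 − rank ∂_1 = 5 − 4 = 1, and the invariant factors of ∂_1 are all 1, so H_0 ≅ Z.
  H_1: rank ker ∂_1 − rank ∂_2 = (6 − 4) − 0 = 2, and there is no ∂_2, so H_1 ≅ Z^2.

Hence the Betti numbers are b_0 = 1, b_1 = 2.

b_0 = 1, b_1 = 2.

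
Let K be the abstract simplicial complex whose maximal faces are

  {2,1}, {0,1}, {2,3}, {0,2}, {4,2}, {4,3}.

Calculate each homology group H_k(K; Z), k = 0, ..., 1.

H_0 ≅ Z,  H_1 ≅ Z^2.

Take the total order 0 < 1 < 2 < 3 < 4 on the vertex set. Then K (dimension 1) consists of the simplices:

  0-simplices (5): [0], [1], [2], [3], [4]
  1-simplices (6): [0,1], [0,2], [1,2], [2,3], [2,4], [3,4]

so the chain groups are C_0 ≅ Z^5, C_1 ≅ Z^6.

The boundary map ∂_1: C_1 → C_0 sends each edge [p,q] (with p < q) to q − p. For instance
  ∂[1,2] = [2] − [1].
The resulting 5×6 matrix has rank 4, and its Smith normal form has invariant factors (1,1,1,1).

Reading off H_k = ker ∂_k / im ∂_{k+1}:

  H_0: rank C_0 − rank ∂_1 = 5 − 4 = 1, and the invariant factors of ∂_1 are all 1, so H_0 = Z.
  H_1: rank ker ∂_1 − rank ∂_2 = (6 − 4) − 0 = 2, and there is no ∂_2, so H_1 = Z^2.

(K is a triangulation of a wedge of 2 circles.)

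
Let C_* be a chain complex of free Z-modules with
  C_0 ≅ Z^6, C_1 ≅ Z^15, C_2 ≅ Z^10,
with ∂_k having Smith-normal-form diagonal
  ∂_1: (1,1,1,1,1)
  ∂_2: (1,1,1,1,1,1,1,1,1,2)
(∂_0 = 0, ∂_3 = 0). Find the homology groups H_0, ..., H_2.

H_0: b_0 = 6 − 0 − 5 = 1; torsion from ∂_1 factors > 1: none. So H_0 ≅ Z.
H_1: b_1 = 15 − 5 − 10 = 0; torsion from ∂_2 factors > 1: [2]. So H_1 ≅ Z/2.
H_2: b_2 = 10 − 10 − 0 = 0; torsion from ∂_3 factors > 1: none. So H_2 ≅ 0.

H_0 ≅ Z,  H_1 ≅ Z/2,  H_2 = 0.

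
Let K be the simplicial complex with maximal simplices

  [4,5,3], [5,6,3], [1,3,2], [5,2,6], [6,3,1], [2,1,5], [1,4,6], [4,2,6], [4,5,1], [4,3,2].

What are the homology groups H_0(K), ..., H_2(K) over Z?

H_0 = Z,  H_1 = Z/2,  H_2 = 0.

Take the total order 1 < 2 < 3 < 4 < 5 < 6 on the vertex set. Then K (dimension 2) consists of the simplices:

  0-simplices (6): [1], [2], [3], [4], [5], [6]
  1-simplices (15): [1,2], [1,3], [1,4], [1,5], [1,6], [2,3], [2,4], [2,5], [2,6], [3,4], [3,5], [3,6], [4,5], [4,6], [5,6]
  2-simplices (10): [1,2,3], [1,2,5], [1,3,6], [1,4,5], [1,4,6], [2,3,4], [2,4,6], [2,5,6], [3,4,5], [3,5,6]

Hence C_0 ≅ Z^6, C_1 ≅ Z^15, C_2 ≅ Z^10.

∂_1: C_1 → C_0 is given by ∂[p,q] = [q] − [p].
The 6×15 boundary matrix has rank 5 and Smith normal form diag(1,1,1,1,1).

Boundary ∂_2: C_2 → C_1 maps a triangle to the signed sum of its edges. For instance
  ∂[3,4,5] = [4,5] − [3,5] + [3,4],
  ∂[1,2,3] = [2,3] − [1,3] + [1,2].
The 15×10 boundary matrix has rank 10 and Smith normal form diag(1,1,1,1,1,1,1,1,1,2).

From H_k ≅ ker(∂_k) / im(∂_{k+1}) we obtain:

  H_0: rank C_0 − rank ∂_1 = 6 − 5 = 1, and the invariant factors of ∂_1 are all 1, so H_0 = Z.
  H_1: rank ker ∂_1 − rank ∂_2 = (15 − 5) − 10 = 0, and ∂_2 has invariant factor 2 > 1, so H_1 = Z/2.
  H_2: rank ker ∂_2 − rank ∂_3 = (10 − 10) − 0 = 0, and there is no ∂_3, so H_2 = 0.

As a check, the Euler characteristic is 6 − 15 + 10 = 1, which agrees with 1 − 0 + 0 = 1.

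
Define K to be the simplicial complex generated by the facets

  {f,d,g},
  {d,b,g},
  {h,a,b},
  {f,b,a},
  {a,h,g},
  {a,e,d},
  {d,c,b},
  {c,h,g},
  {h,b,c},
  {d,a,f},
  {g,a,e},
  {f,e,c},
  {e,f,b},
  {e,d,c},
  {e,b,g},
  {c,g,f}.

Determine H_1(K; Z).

H_1 = Z^2.

We work with the vertex ordering a < b < c < d < e < f < g < h. The simplices of K, each written with vertices in increasing order, are:

  0-simplices (8): a, b, c, d, e, f, g, h
  1-simplices (24): ab, ad, ae, af, ag, ah, bc, bd, be, bf, bg, bh, cd, ce, cf, cg, ch, de, df, dg, ef, eg, fg, gh
  2-simplices (16): abf, abh, ade, adf, aeg, agh, bcd, bch, bdg, bef, beg, cde, cef, cfg, cgh, dfg

giving chain groups C_0 ≅ Z^8, C_1 ≅ Z^24, C_2 ≅ Z^16.

∂_1: C_1 → C_0 sends each edge [p,q] (with p < q) to q − p. For instance
  ∂fg = g − f.
The resulting 8×24 matrix has rank 7, and its Smith normal form has invariant factors (1,1,1,1,1,1,1).

∂_2: C_2 → C_1 acts by ∂[p,q,r] = [q,r] − [p,r] + [p,q]. For instance
  ∂dfg = fg − dg + df,
  ∂adf = df − af + ad.
The 24×16 boundary matrix has rank 15 and Smith normal form diag(1,1,1,1,1,1,1,1,1,1,1,1,1,1,1).

Reading off H_k = ker ∂_k / im ∂_{k+1}:

  H_1: rank ker ∂_1 − rank ∂_2 = (24 − 7) − 15 = 2, and the invariant factors of ∂_2 are all 1, so H_1 ≅ Z^2.

(K is a triangulation of the torus T^2.)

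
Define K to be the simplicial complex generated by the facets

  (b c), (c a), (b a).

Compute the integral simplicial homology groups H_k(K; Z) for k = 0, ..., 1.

H_0 = Z,  H_1 = Z.

Order the vertices as a < b < c. Listing each simplex with vertices in this order, K has dimension 1 with simplices:

  0-simplices (3): a, b, c
  1-simplices (3): ab, ac, bc

giving chain groups C_0 ≅ Z^3, C_1 ≅ Z^3.

∂_1: C_1 → C_0 maps an edge to its endpoints' difference, ∂[p,q] = q − p. For instance
  ∂ac = c − a.
This gives a 3×3 integer matrix of rank 2; reducing to Smith normal form yields diagonal entries (1,1).

Now H_k = ker ∂_k / im ∂_{k+1}, so:

  H_0: rank C_0 − rank ∂_1 = 3 − 2 = 1, and the invariant factors of ∂_1 are all 1, so H_0 ≅ Z.
  H_1: rank ker ∂_1 − rank ∂_2 = (3 − 2) − 0 = 1, and there is no ∂_2, so H_1 ≅ Z.

As a check, the Euler characteristic is 3 − 3 = 0, which agrees with 1 − 1 = 0.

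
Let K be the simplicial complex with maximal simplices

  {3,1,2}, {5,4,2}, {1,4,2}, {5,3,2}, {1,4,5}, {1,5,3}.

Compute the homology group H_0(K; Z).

H_0 = Z.

Fix the vertex order 1 < 2 < 3 < 4 < 5 and write every simplex with vertices in increasing order. Then dim K = 2 and the simplices of K are:

  0-simplices (5): [1], [2], [3], [4], [5]
  1-simplices (9): [1,2], [1,3], [1,4], [1,5], [2,3], [2,4], [2,5], [3,5], [4,5]
  2-simplices (6): [1,2,3], [1,2,4], [1,3,5], [1,4,5], [2,3,5], [2,4,5]

Hence C_0 ≅ Z^5, C_1 ≅ Z^9, C_2 ≅ Z^6.

Boundary ∂_1: C_1 → C_0 maps an edge to its endpoints' difference, ∂[p,q] = q − p. For instance
  ∂[3,5] = [5] − [3].
This gives a 5×9 integer matrix of rank 4; reducing to Smith normal form yields diagonal entries (1,1,1,1).

The boundary map ∂_2: C_2 → C_1 sends each 2-simplex [p,q,r] to [q,r] − [p,r] + [p,q]. For instance
  ∂[1,3,5] = [3,5] − [1,5] + [1,3],
  ∂[1,2,4] = [2,4] − [1,4] + [1,2].
The 9×6 boundary matrix has rank 5 and Smith normal form diag(1,1,1,1,1).

Reading off H_k = ker ∂_k / im ∂_{k+1}:

  H_0: rank C_0 − rank ∂_1 = 5 − 4 = 1, and the invariant factors of ∂_1 are all 1, so H_0 ≅ Z.

(K is a triangulation of the 2-sphere S^2.)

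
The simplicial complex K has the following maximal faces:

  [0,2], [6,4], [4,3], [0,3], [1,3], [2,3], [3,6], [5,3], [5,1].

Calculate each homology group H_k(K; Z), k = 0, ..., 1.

H_0 ≅ Z,  H_1 ≅ Z^3.

K has 7 vertices, 9 edges.
rank ∂_0 = 0, rank ∂_1 = 6 ⇒ b_0 = 7 − 0 − 6 = 1; all invariant factors of ∂_1 are 1 so no torsion. So H_0 = Z.
rank ∂_1 = 6, rank ∂_2 = 0 ⇒ b_1 = 9 − 6 − 0 = 3. So H_1 = Z^3.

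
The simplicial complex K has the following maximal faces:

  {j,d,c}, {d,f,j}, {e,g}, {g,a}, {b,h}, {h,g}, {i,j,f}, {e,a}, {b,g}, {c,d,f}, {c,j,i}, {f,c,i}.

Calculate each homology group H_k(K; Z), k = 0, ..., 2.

Order the vertices as a < b < c < d < e < f < g < h < i < j. Listing each simplex with vertices in this order, K has dimension 2 with simplices:

  0-simplices (10): a, b, c, d, e, f, g, h, i, j
  1-simplices (15): ae, ag, bg, bh, cd, cf, ci, cj, df, dj, eg, fi, fj, gh, ij
  2-simplices (6): cdf, cdj, cfi, cij, dfj, fij

so the chain groups are C_0 ≅ Z^10, C_1 ≅ Z^15, C_2 ≅ Z^6.

The boundary map ∂_1: C_1 → C_0 maps an edge to its endpoints' difference, ∂[p,q] = q − p. For instance
  ∂bh = h − b.
The 10×15 boundary matrix has rank 8 and Smith normal form diag(1,1,1,1,1,1,1,1).

The boundary map ∂_2: C_2 → C_1 sends each 2-simplex [p,q,r] to [q,r] − [p,r] + [p,q]. For instance
  ∂cfi = fi − ci + cf,
  ∂dfj = fj − dj + df.
The resulting 15×6 matrix has rank 5, and its Smith normal form has invariant factors (1,1,1,1,1).

Reading off H_k = ker ∂_k / im ∂_{k+1}:

  H_0: rank C_0 − rank ∂_1 = 10 − 8 = 2, and the invariant factors of ∂_1 are all 1, so H_0 ≅ Z^2.
  H_1: rank ker ∂_1 − rank ∂_2 = (15 − 8) − 5 = 2, and the invariant factors of ∂_2 are all 1, so H_1 ≅ Z^2.
  H_2: rank ker ∂_2 − rank ∂_3 = (6 − 5) − 0 = 1, and there is no ∂_3, so H_2 ≅ Z.

As a check, the Euler characteristic is 10 − 15 + 6 = 1, which agrees with 2 − 2 + 1 = 1.

H_0 ≅ Z^2,  H_1 ≅ Z^2,  H_2 ≅ Z.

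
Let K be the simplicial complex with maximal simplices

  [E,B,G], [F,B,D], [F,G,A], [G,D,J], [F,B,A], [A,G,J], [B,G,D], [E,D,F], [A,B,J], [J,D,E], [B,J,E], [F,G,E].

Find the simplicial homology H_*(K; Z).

H_0 ≅ Z,  H_1 ≅ Z_2,  H_2 = 0.

We work with the vertex ordering A < B < D < E < F < G < J. The simplices of K, each written with vertices in increasing order, are:

  0-simplices (7): A, B, D, E, F, G, J
  1-simplices (18): AB, AF, AG, AJ, BD, BE, BF, BG, BJ, DE, DF, DG, DJ, EF, EG, EJ, FG, GJ
  2-simplices (12): ABF, ABJ, AFG, AGJ, BDF, BDG, BEG, BEJ, DEF, DEJ, DGJ, EFG

giving chain groups C_0 ≅ Z^7, C_1 ≅ Z^18, C_2 ≅ Z^12.

∂_1: C_1 → C_0 is given by ∂[p,q] = [q] − [p]. For instance
  ∂EF = F − E.
As a 7×18 matrix over Z this has rank 6, with invariant factors (1,1,1,1,1,1).

The boundary map ∂_2: C_2 → C_1 acts by ∂[p,q,r] = [q,r] − [p,r] + [p,q]. For instance
  ∂BEG = EG − BG + BE,
  ∂DEF = EF − DF + DE.
The 18×12 boundary matrix has rank 12 and Smith normal form diag(1,1,1,1,1,1,1,1,1,1,1,2).

From H_k ≅ ker(∂_k) / im(∂_{k+1}) we obtain:

  H_0: rank C_0 − rank ∂_1 = 7 − 6 = 1, and the invariant factors of ∂_1 are all 1, so H_0 ≅ Z.
  H_1: rank ker ∂_1 − rank ∂_2 = (18 − 6) − 12 = 0, and ∂_2 has invariant factor 2 > 1, so H_1 ≅ Z_2.
  H_2: rank ker ∂_2 − rank ∂_3 = (12 − 12) − 0 = 0, and there is no ∂_3, so H_2 ≅ 0.

As a check, the Euler characteristic is 7 − 18 + 12 = 1, which agrees with 1 − 0 + 0 = 1.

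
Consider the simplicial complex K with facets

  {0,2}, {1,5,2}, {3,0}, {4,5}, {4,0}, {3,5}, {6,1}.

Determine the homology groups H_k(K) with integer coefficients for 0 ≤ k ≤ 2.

K has 7 vertices, 9 edges, 1 triangle.
rank ∂_0 = 0, rank ∂_1 = 6 ⇒ b_0 = 7 − 0 − 6 = 1; all invariant factors of ∂_1 are 1 so no torsion. So H_0 = Z.
rank ∂_1 = 6, rank ∂_2 = 1 ⇒ b_1 = 9 − 6 − 1 = 2; all invariant factors of ∂_2 are 1 so no torsion. So H_1 = Z^2.
rank ∂_2 = 1, rank ∂_3 = 0 ⇒ b_2 = 1 − 1 − 0 = 0. So H_2 = 0.

H_0 ≅ Z,  H_1 ≅ Z^2,  H_2 = 0.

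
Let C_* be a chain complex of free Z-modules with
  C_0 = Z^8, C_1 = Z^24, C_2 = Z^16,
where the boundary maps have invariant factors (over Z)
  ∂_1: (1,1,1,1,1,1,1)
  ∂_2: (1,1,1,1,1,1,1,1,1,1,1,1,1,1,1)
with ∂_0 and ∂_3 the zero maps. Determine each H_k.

H_0: b_0 = 8 − 0 − 7 = 1; torsion from ∂_1 factors > 1: none. So H_0 ≅ Z.
H_1: b_1 = 24 − 7 − 15 = 2; torsion from ∂_2 factors > 1: none. So H_1 ≅ Z^2.
H_2: b_2 = 16 − 15 − 0 = 1; torsion from ∂_3 factors > 1: none. So H_2 ≅ Z.

H_0 ≅ Z,  H_1 ≅ Z^2,  H_2 ≅ Z.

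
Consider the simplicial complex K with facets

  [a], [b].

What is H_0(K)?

Fix the vertex order a < b and write every simplex with vertices in increasing order. Then dim K = 0 and the simplices of K are:

  0-simplices (2): a, b

so the chain groups are C_0 ≅ Z^2.

Computing H_k = (kernel of ∂_k) / (image of ∂_{k+1}):

  H_0: rank C_0 − rank ∂_1 = 2 − 0 = 2, and there is no ∂_1, so H_0 = Z^2.

(K is a triangulation of a set of 2 points.)

H_0 ≅ Z^2.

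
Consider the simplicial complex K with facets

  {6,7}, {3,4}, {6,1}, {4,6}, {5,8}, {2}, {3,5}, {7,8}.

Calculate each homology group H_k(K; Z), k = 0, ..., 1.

H_0 ≅ Z^2,  H_1 ≅ Z.

Order the vertices as 1 < 2 < 3 < 4 < 5 < 6 < 7 < 8. Listing each simplex with vertices in this order, K has dimension 1 with simplices:

  0-simplices (8): [1], [2], [3], [4], [5], [6], [7], [8]
  1-simplices (7): [1,6], [3,4], [3,5], [4,6], [5,8], [6,7], [7,8]

so the chain groups are C_0 ≅ Z^8, C_1 ≅ Z^7.

∂_1: C_1 → C_0 maps an edge to its endpoints' difference, ∂[p,q] = q − p. For instance
  ∂[1,6] = [6] − [1].
This gives a 8×7 integer matrix of rank 6; reducing to Smith normal form yields diagonal entries (1,1,1,1,1,1).

Now H_k = ker ∂_k / im ∂_{k+1}, so:

  H_0: rank C_0 − rank ∂_1 = 8 − 6 = 2, and the invariant factors of ∂_1 are all 1, so H_0 = Z^2.
  H_1: rank ker ∂_1 − rank ∂_2 = (7 − 6) − 0 = 1, and there is no ∂_2, so H_1 = Z.

As a check, the Euler characteristic is 8 − 7 = 1, which agrees with 2 − 1 = 1.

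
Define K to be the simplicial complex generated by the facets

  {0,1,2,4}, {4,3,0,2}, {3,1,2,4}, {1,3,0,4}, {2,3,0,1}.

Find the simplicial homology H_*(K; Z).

H_0 = Z,  H_1 = 0,  H_2 = 0,  H_3 = Z.

Take the total order 0 < 1 < 2 < 3 < 4 on the vertex set. Then K (dimension 3) consists of the simplices:

  0-simplices (5): [0], [1], [2], [3], [4]
  1-simplices (10): [0,1], [0,2], [0,3], [0,4], [1,2], [1,3], [1,4], [2,3], [2,4], [3,4]
  2-simplices (10): [0,1,2], [0,1,3], [0,1,4], [0,2,3], [0,2,4], [0,3,4], [1,2,3], [1,2,4], [1,3,4], [2,3,4]
  3-simplices (5): [0,1,2,3], [0,1,2,4], [0,1,3,4], [0,2,3,4], [1,2,3,4]

giving chain groups C_0 ≅ Z^5, C_1 ≅ Z^10, C_2 ≅ Z^10, C_3 ≅ Z^5.

The boundary map ∂_1: C_1 → C_0 maps an edge to its endpoints' difference, ∂[p,q] = q − p.
The resulting 5×10 matrix has rank 4, and its Smith normal form has invariant factors (1,1,1,1).

Boundary ∂_2: C_2 → C_1 maps a triangle to the signed sum of its edges. For instance
  ∂[0,1,2] = [1,2] − [0,2] + [0,1],
  ∂[1,3,4] = [3,4] − [1,4] + [1,3].
The 10×10 boundary matrix has rank 6 and Smith normal form diag(1,1,1,1,1,1).

Boundary ∂_3: C_3 → C_2 sends each 3-simplex σ to the alternating sum Σ_i (−1)^i (σ with its i-th vertex removed). For instance
  ∂[0,1,3,4] = [1,3,4] − [0,3,4] + [0,1,4] − [0,1,3],
  ∂[0,1,2,4] = [1,2,4] − [0,2,4] + [0,1,4] − [0,1,2].
The 10×5 boundary matrix has rank 4 and Smith normal form diag(1,1,1,1).

Now H_k = ker ∂_k / im ∂_{k+1}, so:

  H_0: rank C_0 − rank ∂_1 = 5 − 4 = 1, and the invariant factors of ∂_1 are all 1, so H_0 = Z.
  H_1: rank ker ∂_1 − rank ∂_2 = (10 − 4) − 6 = 0, and the invariant factors of ∂_2 are all 1, so H_1 = 0.
  H_2: rank ker ∂_2 − rank ∂_3 = (10 − 6) − 4 = 0, and the invariant factors of ∂_3 are all 1, so H_2 = 0.
  H_3: rank ker ∂_3 − rank ∂_4 = (5 − 4) − 0 = 1, and there is no ∂_4, so H_3 = Z.

As a check, the Euler characteristic is 5 − 10 + 10 − 5 = 0, which agrees with 1 − 0 + 0 − 1 = 0.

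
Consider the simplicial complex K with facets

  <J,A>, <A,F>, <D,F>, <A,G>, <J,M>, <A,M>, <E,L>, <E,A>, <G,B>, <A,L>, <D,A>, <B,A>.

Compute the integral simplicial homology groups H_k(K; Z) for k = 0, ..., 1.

Fix the vertex order A < B < D < E < F < G < J < L < M and write every simplex with vertices in increasing order. Then dim K = 1 and the simplices of K are:

  0-simplices (9): A, B, D, E, F, G, J, L, M
  1-simplices (12): AB, AD, AE, AF, AG, AJ, AL, AM, BG, DF, EL, JM

Hence C_0 ≅ Z^9, C_1 ≅ Z^12.

Boundary ∂_1: C_1 → C_0 maps an edge to its endpoints' difference, ∂[p,q] = q − p.
This gives a 9×12 integer matrix of rank 8; reducing to Smith normal form yields diagonal entries (1,1,1,1,1,1,1,1).

Computing H_k = (kernel of ∂_k) / (image of ∂_{k+1}):

  H_0: rank C_0 − rank ∂_1 = 9 − 8 = 1, and the invariant factors of ∂_1 are all 1, so H_0 ≅ Z.
  H_1: rank ker ∂_1 − rank ∂_2 = (12 − 8) − 0 = 4, and there is no ∂_2, so H_1 ≅ Z^4.

H_0 ≅ Z,  H_1 ≅ Z^4.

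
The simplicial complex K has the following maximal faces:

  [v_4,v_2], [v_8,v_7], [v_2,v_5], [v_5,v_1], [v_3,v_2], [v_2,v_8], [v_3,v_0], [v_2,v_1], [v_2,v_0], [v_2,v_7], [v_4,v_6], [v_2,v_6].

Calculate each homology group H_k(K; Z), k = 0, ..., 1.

We work with the vertex ordering v_0 < v_1 < v_2 < v_3 < v_4 < v_5 < v_6 < v_7 < v_8. The simplices of K, each written with vertices in increasing order, are:

  0-simplices (9): [v_0], [v_1], [v_2], [v_3], [v_4], [v_5], [v_6], [v_7], [v_8]
  1-simplices (12): [v_0,v_2], [v_0,v_3], [v_1,v_2], [v_1,v_5], [v_2,v_3], [v_2,v_4], [v_2,v_5], [v_2,v_6], [v_2,v_7], [v_2,v_8], [v_4,v_6], [v_7,v_8]

Hence C_0 ≅ Z^9, C_1 ≅ Z^12.

The boundary map ∂_1: C_1 → C_0 is given by ∂[p,q] = [q] − [p]. For instance
  ∂[v_2,v_3] = [v_3] − [v_2].
The resulting 9×12 matrix has rank 8, and its Smith normal form has invariant factors (1,1,1,1,1,1,1,1).

Reading off H_k = ker ∂_k / im ∂_{k+1}:

  H_0: rank C_0 − rank ∂_1 = 9 − 8 = 1, and the invariant factors of ∂_1 are all 1, so H_0 = Z.
  H_1: rank ker ∂_1 − rank ∂_2 = (12 − 8) − 0 = 4, and there is no ∂_2, so H_1 = Z^4.

As a check, the Euler characteristic is 9 − 12 = -3, which agrees with 1 − 4 = -3.

H_0 ≅ Z,  H_1 ≅ Z^4.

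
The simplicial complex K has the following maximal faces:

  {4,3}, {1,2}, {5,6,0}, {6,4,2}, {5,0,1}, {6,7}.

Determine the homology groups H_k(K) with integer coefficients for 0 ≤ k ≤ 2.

H_0 ≅ Z,  H_1 ≅ Z,  H_2 = 0.

Fix the vertex order 0 < 1 < 2 < 3 < 4 < 5 < 6 < 7 and write every simplex with vertices in increasing order. Then dim K = 2 and the simplices of K are:

  0-simplices (8): [0], [1], [2], [3], [4], [5], [6], [7]
  1-simplices (11): [0,1], [0,5], [0,6], [1,2], [1,5], [2,4], [2,6], [3,4], [4,6], [5,6], [6,7]
  2-simplices (3): [0,1,5], [0,5,6], [2,4,6]

Hence C_0 ≅ Z^8, C_1 ≅ Z^11, C_2 ≅ Z^3.

Boundary ∂_1: C_1 → C_0 is given by ∂[p,q] = [q] − [p]. For instance
  ∂[4,6] = [6] − [4].
The 8×11 boundary matrix has rank 7 and Smith normal form diag(1,1,1,1,1,1,1).

∂_2: C_2 → C_1 sends each 2-simplex [p,q,r] to [q,r] − [p,r] + [p,q]. For instance
  ∂[0,5,6] = [5,6] − [0,6] + [0,5],
  ∂[0,1,5] = [1,5] − [0,5] + [0,1].
This gives a 11×3 integer matrix of rank 3; reducing to Smith normal form yields diagonal entries (1,1,1).

From H_k ≅ ker(∂_k) / im(∂_{k+1}) we obtain:

  H_0: rank C_0 − rank ∂_1 = 8 − 7 = 1, and the invariant factors of ∂_1 are all 1, so H_0 = Z.
  H_1: rank ker ∂_1 − rank ∂_2 = (11 − 7) − 3 = 1, and the invariant factors of ∂_2 are all 1, so H_1 = Z.
  H_2: rank ker ∂_2 − rank ∂_3 = (3 − 3) − 0 = 0, and there is no ∂_3, so H_2 = 0.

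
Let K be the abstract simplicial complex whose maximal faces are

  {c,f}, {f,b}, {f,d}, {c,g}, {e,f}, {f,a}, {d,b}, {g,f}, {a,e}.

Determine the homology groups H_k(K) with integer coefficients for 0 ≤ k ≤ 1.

We work with the vertex ordering a < b < c < d < e < f < g. The simplices of K, each written with vertices in increasing order, are:

  0-simplices (7): a, b, c, d, e, f, g
  1-simplices (9): ae, af, bd, bf, cf, cg, df, ef, fg

Hence C_0 ≅ Z^7, C_1 ≅ Z^9.

∂_1: C_1 → C_0 sends each edge [p,q] (with p < q) to q − p.
As a 7×9 matrix over Z this has rank 6, with invariant factors (1,1,1,1,1,1).

Reading off H_k = ker ∂_k / im ∂_{k+1}:

  H_0: rank C_0 − rank ∂_1 = 7 − 6 = 1, and the invariant factors of ∂_1 are all 1, so H_0 = Z.
  H_1: rank ker ∂_1 − rank ∂_2 = (9 − 6) − 0 = 3, and there is no ∂_2, so H_1 = Z^3.

(K is a triangulation of a wedge of 3 circles.)

H_0 ≅ Z,  H_1 ≅ Z^3.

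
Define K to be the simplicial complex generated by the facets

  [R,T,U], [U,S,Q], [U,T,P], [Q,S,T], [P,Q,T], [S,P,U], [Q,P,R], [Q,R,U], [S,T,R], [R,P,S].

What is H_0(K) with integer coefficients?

H_0 = Z.

Order the vertices as P < Q < R < S < T < U. Listing each simplex with vertices in this order, K has dimension 2 with simplices:

  0-simplices (6): P, Q, R, S, T, U
  1-simplices (15): PQ, PR, PS, PT, PU, QR, QS, QT, QU, RS, RT, RU, ST, SU, TU
  2-simplices (10): PQR, PQT, PRS, PSU, PTU, QRU, QST, QSU, RST, RTU

Hence C_0 ≅ Z^6, C_1 ≅ Z^15, C_2 ≅ Z^10.

The boundary map ∂_1: C_1 → C_0 sends each edge [p,q] (with p < q) to q − p. For instance
  ∂RU = U − R.
This gives a 6×15 integer matrix of rank 5; reducing to Smith normal form yields diagonal entries (1,1,1,1,1).

∂_2: C_2 → C_1 maps a triangle to the signed sum of its edges. For instance
  ∂RTU = TU − RU + RT,
  ∂QST = ST − QT + QS.
This gives a 15×10 integer matrix of rank 10; reducing to Smith normal form yields diagonal entries (1,1,1,1,1,1,1,1,1,2).

Reading off H_k = ker ∂_k / im ∂_{k+1}:

  H_0: rank C_0 − rank ∂_1 = 6 − 5 = 1, and the invariant factors of ∂_1 are all 1, so H_0 ≅ Z.

(K is a triangulation of the real projective plane RP^2.)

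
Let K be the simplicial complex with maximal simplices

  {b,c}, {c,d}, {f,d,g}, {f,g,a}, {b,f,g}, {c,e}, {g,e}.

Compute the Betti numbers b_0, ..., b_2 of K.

b_0 = 1, b_1 = 2, b_2 = 0.

We work with the vertex ordering a < b < c < d < e < f < g. The simplices of K, each written with vertices in increasing order, are:

  0-simplices (7): a, b, c, d, e, f, g
  1-simplices (11): af, ag, bc, bf, bg, cd, ce, df, dg, eg, fg
  2-simplices (3): afg, bfg, dfg

Hence C_0 ≅ Z^7, C_1 ≅ Z^11, C_2 ≅ Z^3.

∂_1: C_1 → C_0 maps an edge to its endpoints' difference, ∂[p,q] = q − p. For instance
  ∂dg = g − d.
As a 7×11 matrix over Z this has rank 6, with invariant factors (1,1,1,1,1,1).

Boundary ∂_2: C_2 → C_1 maps a triangle to the signed sum of its edges. For instance
  ∂dfg = fg − dg + df,
  ∂afg = fg − ag + af.
The resulting 11×3 matrix has rank 3, and its Smith normal form has invariant factors (1,1,1).

From H_k ≅ ker(∂_k) / im(∂_{k+1}) we obtain:

  H_0: rank C_0 − rank ∂_1 = 7 − 6 = 1, and the invariant factors of ∂_1 are all 1, so H_0 = Z.
  H_1: rank ker ∂_1 − rank ∂_2 = (11 − 6) − 3 = 2, and the invariant factors of ∂_2 are all 1, so H_1 = Z^2.
  H_2: rank ker ∂_2 − rank ∂_3 = (3 − 3) − 0 = 0, and there is no ∂_3, so H_2 = 0.

Hence the Betti numbers are b_0 = 1, b_1 = 2, b_2 = 0.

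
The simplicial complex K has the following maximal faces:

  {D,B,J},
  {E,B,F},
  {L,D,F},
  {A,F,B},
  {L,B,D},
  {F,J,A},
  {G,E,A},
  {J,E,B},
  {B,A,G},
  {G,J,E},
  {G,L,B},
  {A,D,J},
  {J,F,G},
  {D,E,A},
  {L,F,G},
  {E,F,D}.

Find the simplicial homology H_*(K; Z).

H_0 ≅ Z,  H_1 ≅ Z^2,  H_2 ≅ Z.

K has 8 vertices, 24 edges, 16 triangles.
rank ∂_0 = 0, rank ∂_1 = 7 ⇒ b_0 = 8 − 0 − 7 = 1; all invariant factors of ∂_1 are 1 so no torsion. So H_0 ≅ Z.
rank ∂_1 = 7, rank ∂_2 = 15 ⇒ b_1 = 24 − 7 − 15 = 2; all invariant factors of ∂_2 are 1 so no torsion. So H_1 ≅ Z^2.
rank ∂_2 = 15, rank ∂_3 = 0 ⇒ b_2 = 16 − 15 − 0 = 1. So H_2 ≅ Z.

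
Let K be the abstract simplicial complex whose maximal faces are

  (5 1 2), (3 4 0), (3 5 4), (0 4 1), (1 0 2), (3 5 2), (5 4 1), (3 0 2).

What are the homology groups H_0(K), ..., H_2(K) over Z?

H_0 ≅ Z,  H_1 = 0,  H_2 ≅ Z.

We work with the vertex ordering 0 < 1 < 2 < 3 < 4 < 5. The simplices of K, each written with vertices in increasing order, are:

  0-simplices (6): [0], [1], [2], [3], [4], [5]
  1-simplices (12): [0,1], [0,2], [0,3], [0,4], [1,2], [1,4], [1,5], [2,3], [2,5], [3,4], [3,5], [4,5]
  2-simplices (8): [0,1,2], [0,1,4], [0,2,3], [0,3,4], [1,2,5], [1,4,5], [2,3,5], [3,4,5]

so the chain groups are C_0 ≅ Z^6, C_1 ≅ Z^12, C_2 ≅ Z^8.

∂_1: C_1 → C_0 is given by ∂[p,q] = [q] − [p]. For instance
  ∂[4,5] = [5] − [4].
The resulting 6×12 matrix has rank 5, and its Smith normal form has invariant factors (1,1,1,1,1).

Boundary ∂_2: C_2 → C_1 sends each 2-simplex [p,q,r] to [q,r] − [p,r] + [p,q]. For instance
  ∂[3,4,5] = [4,5] − [3,5] + [3,4],
  ∂[0,3,4] = [3,4] − [0,4] + [0,3].
The resulting 12×8 matrix has rank 7, and its Smith normal form has invariant factors (1,1,1,1,1,1,1).

Now H_k = ker ∂_k / im ∂_{k+1}, so:

  H_0: rank C_0 − rank ∂_1 = 6 − 5 = 1, and the invariant factors of ∂_1 are all 1, so H_0 ≅ Z.
  H_1: rank ker ∂_1 − rank ∂_2 = (12 − 5) − 7 = 0, and the invariant factors of ∂_2 are all 1, so H_1 ≅ 0.
  H_2: rank ker ∂_2 − rank ∂_3 = (8 − 7) − 0 = 1, and there is no ∂_3, so H_2 ≅ Z.

As a check, the Euler characteristic is 6 − 12 + 8 = 2, which agrees with 1 − 0 + 1 = 2.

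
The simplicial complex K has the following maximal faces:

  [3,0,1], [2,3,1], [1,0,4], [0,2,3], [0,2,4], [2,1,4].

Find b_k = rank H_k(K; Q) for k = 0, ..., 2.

b_0 = 1, b_1 = 0, b_2 = 1.

Fix the vertex order 0 < 1 < 2 < 3 < 4 and write every simplex with vertices in increasing order. Then dim K = 2 and the simplices of K are:

  0-simplices (5): [0], [1], [2], [3], [4]
  1-simplices (9): [0,1], [0,2], [0,3], [0,4], [1,2], [1,3], [1,4], [2,3], [2,4]
  2-simplices (6): [0,1,3], [0,1,4], [0,2,3], [0,2,4], [1,2,3], [1,2,4]

so the chain groups are C_0 ≅ Z^5, C_1 ≅ Z^9, C_2 ≅ Z^6.

∂_1: C_1 → C_0 maps an edge to its endpoints' difference, ∂[p,q] = q − p. For instance
  ∂[0,1] = [1] − [0].
The resulting 5×9 matrix has rank 4, and its Smith normal form has invariant factors (1,1,1,1).

∂_2: C_2 → C_1 sends each 2-simplex [p,q,r] to [q,r] − [p,r] + [p,q]. For instance
  ∂[0,1,3] = [1,3] − [0,3] + [0,1],
  ∂[0,2,3] = [2,3] − [0,3] + [0,2].
The resulting 9×6 matrix has rank 5, and its Smith normal form has invariant factors (1,1,1,1,1).

Now H_k = ker ∂_k / im ∂_{k+1}, so:

  H_0: rank C_0 − rank ∂_1 = 5 − 4 = 1, and the invariant factors of ∂_1 are all 1, so H_0 = Z.
  H_1: rank ker ∂_1 − rank ∂_2 = (9 − 4) − 5 = 0, and the invariant factors of ∂_2 are all 1, so H_1 = 0.
  H_2: rank ker ∂_2 − rank ∂_3 = (6 − 5) − 0 = 1, and there is no ∂_3, so H_2 = Z.

As a check, the Euler characteristic is 5 − 9 + 6 = 2, which agrees with 1 − 0 + 1 = 2.
(K is a triangulation of the 2-sphere S^2.)

Hence the Betti numbers are b_0 = 1, b_1 = 0, b_2 = 1.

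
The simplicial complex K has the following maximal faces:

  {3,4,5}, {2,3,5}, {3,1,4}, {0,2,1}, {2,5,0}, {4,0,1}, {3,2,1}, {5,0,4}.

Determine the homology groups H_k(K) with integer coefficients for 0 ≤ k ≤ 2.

Fix the vertex order 0 < 1 < 2 < 3 < 4 < 5 and write every simplex with vertices in increasing order. Then dim K = 2 and the simplices of K are:

  0-simplices (6): [0], [1], [2], [3], [4], [5]
  1-simplices (12): [0,1], [0,2], [0,4], [0,5], [1,2], [1,3], [1,4], [2,3], [2,5], [3,4], [3,5], [4,5]
  2-simplices (8): [0,1,2], [0,1,4], [0,2,5], [0,4,5], [1,2,3], [1,3,4], [2,3,5], [3,4,5]

Hence C_0 ≅ Z^6, C_1 ≅ Z^12, C_2 ≅ Z^8.

Boundary ∂_1: C_1 → C_0 is given by ∂[p,q] = [q] − [p]. For instance
  ∂[0,4] = [4] − [0].
As a 6×12 matrix over Z this has rank 5, with invariant factors (1,1,1,1,1).

The boundary map ∂_2: C_2 → C_1 sends each 2-simplex [p,q,r] to [q,r] − [p,r] + [p,q]. For instance
  ∂[0,2,5] = [2,5] − [0,5] + [0,2],
  ∂[1,2,3] = [2,3] − [1,3] + [1,2].
The 12×8 boundary matrix has rank 7 and Smith normal form diag(1,1,1,1,1,1,1).

Computing H_k = (kernel of ∂_k) / (image of ∂_{k+1}):

  H_0: rank C_0 − rank ∂_1 = 6 − 5 = 1, and the invariant factors of ∂_1 are all 1, so H_0 ≅ Z.
  H_1: rank ker ∂_1 − rank ∂_2 = (12 − 5) − 7 = 0, and the invariant factors of ∂_2 are all 1, so H_1 ≅ 0.
  H_2: rank ker ∂_2 − rank ∂_3 = (8 − 7) − 0 = 1, and there is no ∂_3, so H_2 ≅ Z.

As a check, the Euler characteristic is 6 − 12 + 8 = 2, which agrees with 1 − 0 + 1 = 2.

H_0 = Z,  H_1 = 0,  H_2 = Z.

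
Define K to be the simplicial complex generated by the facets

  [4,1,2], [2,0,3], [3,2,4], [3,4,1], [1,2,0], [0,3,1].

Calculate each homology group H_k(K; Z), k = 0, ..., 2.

We work with the vertex ordering 0 < 1 < 2 < 3 < 4. The simplices of K, each written with vertices in increasing order, are:

  0-simplices (5): [0], [1], [2], [3], [4]
  1-simplices (9): [0,1], [0,2], [0,3], [1,2], [1,3], [1,4], [2,3], [2,4], [3,4]
  2-simplices (6): [0,1,2], [0,1,3], [0,2,3], [1,2,4], [1,3,4], [2,3,4]

Hence C_0 ≅ Z^5, C_1 ≅ Z^9, C_2 ≅ Z^6.

∂_1: C_1 → C_0 is given by ∂[p,q] = [q] − [p]. For instance
  ∂[0,2] = [2] − [0].
The 5×9 boundary matrix has rank 4 and Smith normal form diag(1,1,1,1).

Boundary ∂_2: C_2 → C_1 acts by ∂[p,q,r] = [q,r] − [p,r] + [p,q]. For instance
  ∂[1,2,4] = [2,4] − [1,4] + [1,2],
  ∂[2,3,4] = [3,4] − [2,4] + [2,3].
The 9×6 boundary matrix has rank 5 and Smith normal form diag(1,1,1,1,1).

Reading off H_k = ker ∂_k / im ∂_{k+1}:

  H_0: rank C_0 − rank ∂_1 = 5 − 4 = 1, and the invariant factors of ∂_1 are all 1, so H_0 ≅ Z.
  H_1: rank ker ∂_1 − rank ∂_2 = (9 − 4) − 5 = 0, and the invariant factors of ∂_2 are all 1, so H_1 ≅ 0.
  H_2: rank ker ∂_2 − rank ∂_3 = (6 − 5) − 0 = 1, and there is no ∂_3, so H_2 ≅ Z.

(K is a triangulation of the 2-sphere S^2.)

H_0 ≅ Z,  H_1 = 0,  H_2 ≅ Z.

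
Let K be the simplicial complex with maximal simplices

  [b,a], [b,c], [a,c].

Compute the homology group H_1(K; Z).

K has 3 vertices, 3 edges.
rank ∂_1 = 2, rank ∂_2 = 0 ⇒ b_1 = 3 − 2 − 0 = 1. So H_1 = Z.

H_1 ≅ Z.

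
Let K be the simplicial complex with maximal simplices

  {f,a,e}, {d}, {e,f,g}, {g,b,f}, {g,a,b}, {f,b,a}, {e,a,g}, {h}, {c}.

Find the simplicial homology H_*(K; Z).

H_0 = Z^4,  H_1 = 0,  H_2 = Z.

We work with the vertex ordering a < b < c < d < e < f < g < h. The simplices of K, each written with vertices in increasing order, are:

  0-simplices (8): a, b, c, d, e, f, g, h
  1-simplices (9): ab, ae, af, ag, bf, bg, ef, eg, fg
  2-simplices (6): abf, abg, aef, aeg, bfg, efg

giving chain groups C_0 ≅ Z^8, C_1 ≅ Z^9, C_2 ≅ Z^6.

The boundary map ∂_1: C_1 → C_0 sends each edge [p,q] (with p < q) to q − p. For instance
  ∂bf = f − b.
The resulting 8×9 matrix has rank 4, and its Smith normal form has invariant factors (1,1,1,1).

∂_2: C_2 → C_1 sends each 2-simplex [p,q,r] to [q,r] − [p,r] + [p,q]. For instance
  ∂aeg = eg − ag + ae,
  ∂aef = ef − af + ae.
The resulting 9×6 matrix has rank 5, and its Smith normal form has invariant factors (1,1,1,1,1).

Now H_k = ker ∂_k / im ∂_{k+1}, so:

  H_0: rank C_0 − rank ∂_1 = 8 − 4 = 4, and the invariant factors of ∂_1 are all 1, so H_0 = Z^4.
  H_1: rank ker ∂_1 − rank ∂_2 = (9 − 4) − 5 = 0, and the invariant factors of ∂_2 are all 1, so H_1 = 0.
  H_2: rank ker ∂_2 − rank ∂_3 = (6 − 5) − 0 = 1, and there is no ∂_3, so H_2 = Z.

As a check, the Euler characteristic is 8 − 9 + 6 = 5, which agrees with 4 − 0 + 1 = 5.
(K is a triangulation of the disjoint union of the 2-sphere S^2 and a set of 3 points.)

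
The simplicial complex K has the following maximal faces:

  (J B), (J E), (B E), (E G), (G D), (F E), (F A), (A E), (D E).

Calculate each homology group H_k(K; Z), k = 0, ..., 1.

H_0 = Z,  H_1 = Z^3.

Order the vertices as A < B < D < E < F < G < J. Listing each simplex with vertices in this order, K has dimension 1 with simplices:

  0-simplices (7): A, B, D, E, F, G, J
  1-simplices (9): AE, AF, BE, BJ, DE, DG, EF, EG, EJ

giving chain groups C_0 ≅ Z^7, C_1 ≅ Z^9.

The boundary map ∂_1: C_1 → C_0 is given by ∂[p,q] = [q] − [p]. For instance
  ∂AF = F − A.
As a 7×9 matrix over Z this has rank 6, with invariant factors (1,1,1,1,1,1).

Now H_k = ker ∂_k / im ∂_{k+1}, so:

  H_0: rank C_0 − rank ∂_1 = 7 − 6 = 1, and the invariant factors of ∂_1 are all 1, so H_0 ≅ Z.
  H_1: rank ker ∂_1 − rank ∂_2 = (9 − 6) − 0 = 3, and there is no ∂_2, so H_1 ≅ Z^3.

As a check, the Euler characteristic is 7 − 9 = -2, which agrees with 1 − 3 = -2.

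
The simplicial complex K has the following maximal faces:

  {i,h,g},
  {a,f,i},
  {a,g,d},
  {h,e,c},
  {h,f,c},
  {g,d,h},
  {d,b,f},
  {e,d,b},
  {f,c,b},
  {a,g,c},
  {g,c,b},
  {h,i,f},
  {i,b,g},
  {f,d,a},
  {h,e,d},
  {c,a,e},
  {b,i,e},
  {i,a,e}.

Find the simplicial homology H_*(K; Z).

H_0 = Z,  H_1 = Z^2,  H_2 = Z.

Fix the vertex order a < b < c < d < e < f < g < h < i and write every simplex with vertices in increasing order. Then dim K = 2 and the simplices of K are:

  0-simplices (9): a, b, c, d, e, f, g, h, i
  1-simplices (27): ac, ad, ae, af, ag, ai, bc, bd, be, bf, bg, bi, ce, cf, cg, ch, de, df, dg, dh, eh, ei, fh, fi, gh, gi, hi
  2-simplices (18): ace, acg, adf, adg, aei, afi, bcf, bcg, bde, bdf, bei, bgi, ceh, cfh, deh, dgh, fhi, ghi

Hence C_0 ≅ Z^9, C_1 ≅ Z^27, C_2 ≅ Z^18.

∂_1: C_1 → C_0 is given by ∂[p,q] = [q] − [p].
This gives a 9×27 integer matrix of rank 8; reducing to Smith normal form yields diagonal entries (1,1,1,1,1,1,1,1).

Boundary ∂_2: C_2 → C_1 acts by ∂[p,q,r] = [q,r] − [p,r] + [p,q]. For instance
  ∂bei = ei − bi + be,
  ∂bgi = gi − bi + bg.
As a 27×18 matrix over Z this has rank 17, with invariant factors (1,1,1,1,1,1,1,1,1,1,1,1,1,1,1,1,1).

From H_k ≅ ker(∂_k) / im(∂_{k+1}) we obtain:

  H_0: rank C_0 − rank ∂_1 = 9 − 8 = 1, and the invariant factors of ∂_1 are all 1, so H_0 = Z.
  H_1: rank ker ∂_1 − rank ∂_2 = (27 − 8) − 17 = 2, and the invariant factors of ∂_2 are all 1, so H_1 = Z^2.
  H_2: rank ker ∂_2 − rank ∂_3 = (18 − 17) − 0 = 1, and there is no ∂_3, so H_2 = Z.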